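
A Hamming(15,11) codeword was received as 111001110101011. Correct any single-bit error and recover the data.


Syndrome = 14: error at position 14

Data: 10110101001 (corrected bit 14)


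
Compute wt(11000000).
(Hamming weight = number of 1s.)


Counting 1s in 11000000

2


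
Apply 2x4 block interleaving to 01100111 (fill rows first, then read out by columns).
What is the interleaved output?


Matrix:
  0110
  0111
Read columns: 00111101

00111101


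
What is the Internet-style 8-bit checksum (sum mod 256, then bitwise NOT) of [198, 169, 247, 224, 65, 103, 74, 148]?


Sum = 1228 mod 256 = 204
Complement = 51

51


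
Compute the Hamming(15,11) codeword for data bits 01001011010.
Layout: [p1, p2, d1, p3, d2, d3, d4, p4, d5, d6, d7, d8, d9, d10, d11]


Parity bits: p1=1, p2=0, p3=1, p4=0

100110001011010


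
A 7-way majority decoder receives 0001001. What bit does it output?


Ones: 2 out of 7
Threshold: 4

0 (2/7 voted 1)


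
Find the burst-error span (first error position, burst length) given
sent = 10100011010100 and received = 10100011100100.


XOR: 00000000110000

Burst at position 8, length 2


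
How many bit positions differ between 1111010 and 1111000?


XOR: 0000010
Count of 1s: 1

1


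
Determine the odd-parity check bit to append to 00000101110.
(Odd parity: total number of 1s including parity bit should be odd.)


Number of 1s in data: 4
Parity bit: 1

1


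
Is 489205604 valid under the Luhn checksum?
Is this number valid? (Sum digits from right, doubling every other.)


Luhn sum = 35
35 mod 10 = 5

Invalid (Luhn sum mod 10 = 5)


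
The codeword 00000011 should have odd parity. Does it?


Number of 1s: 2

No, parity error (2 ones)


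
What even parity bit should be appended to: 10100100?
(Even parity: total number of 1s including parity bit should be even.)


Number of 1s in data: 3
Parity bit: 1

1


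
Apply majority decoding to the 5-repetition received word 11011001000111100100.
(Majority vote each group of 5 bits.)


Groups: 11011, 00100, 01111, 00100
Majority votes: 1010

1010


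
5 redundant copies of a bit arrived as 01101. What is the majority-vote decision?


Ones: 3 out of 5
Threshold: 3

1 (3/5 voted 1)


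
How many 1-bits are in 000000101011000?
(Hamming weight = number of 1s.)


Counting 1s in 000000101011000

4


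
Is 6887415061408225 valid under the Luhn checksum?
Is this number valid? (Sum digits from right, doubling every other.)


Luhn sum = 65
65 mod 10 = 5

Invalid (Luhn sum mod 10 = 5)


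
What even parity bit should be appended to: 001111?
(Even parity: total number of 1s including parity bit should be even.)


Number of 1s in data: 4
Parity bit: 0

0


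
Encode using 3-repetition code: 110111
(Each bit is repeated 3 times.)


Each bit -> 3 copies

111111000111111111


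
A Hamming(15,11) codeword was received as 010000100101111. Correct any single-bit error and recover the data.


Syndrome = 15: error at position 15

Data: 00010101110 (corrected bit 15)


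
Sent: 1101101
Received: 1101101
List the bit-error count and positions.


XOR: 0000000

0 errors (received matches sent)


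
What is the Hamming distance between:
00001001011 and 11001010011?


XOR: 11000011000
Count of 1s: 4

4


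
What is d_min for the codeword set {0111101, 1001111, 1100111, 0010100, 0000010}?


Comparing all pairs, minimum distance: 2
Can detect 1 errors, correct 0 errors

2


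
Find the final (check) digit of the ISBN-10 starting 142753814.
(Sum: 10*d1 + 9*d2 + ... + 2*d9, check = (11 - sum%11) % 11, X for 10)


Weighted sum: 199
199 mod 11 = 1

Check digit: X


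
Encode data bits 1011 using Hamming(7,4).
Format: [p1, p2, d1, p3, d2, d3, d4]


Parity bits: p1=0, p2=1, p3=0

0110011


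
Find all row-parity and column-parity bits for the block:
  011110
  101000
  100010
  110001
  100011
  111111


Row parities: 000110
Column parities: 111001

Row P: 000110, Col P: 111001, Corner: 0


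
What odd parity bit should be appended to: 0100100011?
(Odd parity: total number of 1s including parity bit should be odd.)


Number of 1s in data: 4
Parity bit: 1

1


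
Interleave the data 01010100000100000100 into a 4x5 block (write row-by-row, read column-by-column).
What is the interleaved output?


Matrix:
  01010
  10000
  01000
  00100
Read columns: 01001010000110000000

01001010000110000000


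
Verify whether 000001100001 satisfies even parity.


Number of 1s: 3

No, parity error (3 ones)


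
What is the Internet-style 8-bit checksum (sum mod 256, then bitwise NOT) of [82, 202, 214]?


Sum = 498 mod 256 = 242
Complement = 13

13


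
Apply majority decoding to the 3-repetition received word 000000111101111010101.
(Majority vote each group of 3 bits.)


Groups: 000, 000, 111, 101, 111, 010, 101
Majority votes: 0011101

0011101


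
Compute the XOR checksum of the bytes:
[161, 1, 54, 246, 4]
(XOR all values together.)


XOR chain: 161 ^ 1 ^ 54 ^ 246 ^ 4 = 100

100


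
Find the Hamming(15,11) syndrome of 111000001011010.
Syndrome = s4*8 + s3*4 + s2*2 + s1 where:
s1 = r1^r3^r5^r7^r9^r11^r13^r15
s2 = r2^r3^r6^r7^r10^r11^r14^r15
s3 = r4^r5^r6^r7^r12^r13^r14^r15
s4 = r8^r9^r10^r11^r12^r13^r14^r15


s1=0, s2=0, s3=0, s4=0

Syndrome = 0 (no error)


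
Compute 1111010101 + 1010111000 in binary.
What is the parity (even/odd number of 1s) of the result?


1111010101 = 981
1010111000 = 696
Sum = 1677 = 11010001101
1s count = 6

even parity (6 ones in 11010001101)


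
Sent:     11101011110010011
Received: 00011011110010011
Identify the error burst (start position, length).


XOR: 11110000000000000

Burst at position 0, length 4


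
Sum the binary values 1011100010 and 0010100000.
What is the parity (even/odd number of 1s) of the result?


1011100010 = 738
0010100000 = 160
Sum = 898 = 1110000010
1s count = 4

even parity (4 ones in 1110000010)


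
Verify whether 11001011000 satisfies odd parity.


Number of 1s: 5

Yes, parity is correct (5 ones)


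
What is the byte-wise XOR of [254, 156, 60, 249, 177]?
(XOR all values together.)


XOR chain: 254 ^ 156 ^ 60 ^ 249 ^ 177 = 22

22


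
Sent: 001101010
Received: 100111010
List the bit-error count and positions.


XOR: 101010000

3 error(s) at position(s): 0, 2, 4


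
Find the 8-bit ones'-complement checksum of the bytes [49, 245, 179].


Sum = 473 mod 256 = 217
Complement = 38

38


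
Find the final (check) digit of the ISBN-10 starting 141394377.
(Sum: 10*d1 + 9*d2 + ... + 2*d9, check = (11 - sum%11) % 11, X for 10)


Weighted sum: 196
196 mod 11 = 9

Check digit: 2


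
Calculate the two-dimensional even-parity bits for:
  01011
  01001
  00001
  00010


Row parities: 1011
Column parities: 00001

Row P: 1011, Col P: 00001, Corner: 1


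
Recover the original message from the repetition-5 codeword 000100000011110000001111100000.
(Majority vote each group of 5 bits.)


Groups: 00010, 00000, 11110, 00000, 11111, 00000
Majority votes: 001010

001010


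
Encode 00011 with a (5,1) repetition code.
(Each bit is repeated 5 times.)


Each bit -> 5 copies

0000000000000001111111111


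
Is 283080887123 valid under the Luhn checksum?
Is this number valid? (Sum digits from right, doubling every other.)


Luhn sum = 53
53 mod 10 = 3

Invalid (Luhn sum mod 10 = 3)


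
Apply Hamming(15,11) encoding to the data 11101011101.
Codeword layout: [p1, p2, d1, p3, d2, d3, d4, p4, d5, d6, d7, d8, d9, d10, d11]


Parity bits: p1=0, p2=0, p3=1, p4=1

001111011011101


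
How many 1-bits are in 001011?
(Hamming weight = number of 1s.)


Counting 1s in 001011

3


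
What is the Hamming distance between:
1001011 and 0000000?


XOR: 1001011
Count of 1s: 4

4


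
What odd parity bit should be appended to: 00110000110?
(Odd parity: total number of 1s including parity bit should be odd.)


Number of 1s in data: 4
Parity bit: 1

1


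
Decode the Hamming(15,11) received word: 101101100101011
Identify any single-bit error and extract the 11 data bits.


Syndrome = 0: no error detected

Data: 10110101011 (no errors)


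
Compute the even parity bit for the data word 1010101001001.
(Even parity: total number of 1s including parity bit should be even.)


Number of 1s in data: 6
Parity bit: 0

0


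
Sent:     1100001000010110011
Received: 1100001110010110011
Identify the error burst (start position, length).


XOR: 0000000110000000000

Burst at position 7, length 2


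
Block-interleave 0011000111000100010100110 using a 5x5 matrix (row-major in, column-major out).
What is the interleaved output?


Matrix:
  00110
  00111
  00010
  00101
  00110
Read columns: 0000000000110111110101010

0000000000110111110101010


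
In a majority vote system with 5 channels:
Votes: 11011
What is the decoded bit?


Ones: 4 out of 5
Threshold: 3

1 (4/5 voted 1)


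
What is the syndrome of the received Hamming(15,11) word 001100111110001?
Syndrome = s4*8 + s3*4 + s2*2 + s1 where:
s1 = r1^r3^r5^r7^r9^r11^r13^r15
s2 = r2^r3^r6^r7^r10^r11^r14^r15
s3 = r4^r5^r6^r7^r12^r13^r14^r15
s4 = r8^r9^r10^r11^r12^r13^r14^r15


s1=1, s2=1, s3=1, s4=1

Syndrome = 15 (error at position 15)


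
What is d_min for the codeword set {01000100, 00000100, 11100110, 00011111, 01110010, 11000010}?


Comparing all pairs, minimum distance: 1
Can detect 0 errors, correct 0 errors

1


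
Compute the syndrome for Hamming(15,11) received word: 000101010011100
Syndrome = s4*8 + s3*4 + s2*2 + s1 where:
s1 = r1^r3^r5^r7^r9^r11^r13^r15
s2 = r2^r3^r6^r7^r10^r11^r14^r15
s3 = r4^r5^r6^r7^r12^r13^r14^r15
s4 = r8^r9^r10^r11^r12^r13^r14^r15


s1=0, s2=0, s3=0, s4=0

Syndrome = 0 (no error)


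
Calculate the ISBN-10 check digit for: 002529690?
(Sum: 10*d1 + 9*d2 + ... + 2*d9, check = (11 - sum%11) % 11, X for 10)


Weighted sum: 159
159 mod 11 = 5

Check digit: 6


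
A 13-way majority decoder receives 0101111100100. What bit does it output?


Ones: 7 out of 13
Threshold: 7

1 (7/13 voted 1)


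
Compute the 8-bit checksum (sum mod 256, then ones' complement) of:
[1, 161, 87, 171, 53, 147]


Sum = 620 mod 256 = 108
Complement = 147

147


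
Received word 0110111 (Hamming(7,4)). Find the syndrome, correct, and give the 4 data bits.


Syndrome = 5: error at position 5

Data: 1011 (corrected bit 5)


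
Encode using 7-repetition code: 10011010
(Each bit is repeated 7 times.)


Each bit -> 7 copies

11111110000000000000011111111111111000000011111110000000


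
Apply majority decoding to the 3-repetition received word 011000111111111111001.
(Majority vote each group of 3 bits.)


Groups: 011, 000, 111, 111, 111, 111, 001
Majority votes: 1011110

1011110


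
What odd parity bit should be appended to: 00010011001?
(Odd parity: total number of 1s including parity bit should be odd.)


Number of 1s in data: 4
Parity bit: 1

1


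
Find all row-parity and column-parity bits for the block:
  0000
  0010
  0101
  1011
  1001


Row parities: 01010
Column parities: 0101

Row P: 01010, Col P: 0101, Corner: 0


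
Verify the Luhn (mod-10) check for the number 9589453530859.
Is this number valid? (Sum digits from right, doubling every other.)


Luhn sum = 57
57 mod 10 = 7

Invalid (Luhn sum mod 10 = 7)


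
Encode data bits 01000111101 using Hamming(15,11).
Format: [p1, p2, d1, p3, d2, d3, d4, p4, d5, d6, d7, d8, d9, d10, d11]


Parity bits: p1=0, p2=1, p3=0, p4=1

010010010111101


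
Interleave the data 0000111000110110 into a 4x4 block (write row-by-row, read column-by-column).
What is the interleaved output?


Matrix:
  0000
  1110
  0011
  0110
Read columns: 0100010101110010

0100010101110010


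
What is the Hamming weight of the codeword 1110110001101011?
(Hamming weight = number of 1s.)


Counting 1s in 1110110001101011

10


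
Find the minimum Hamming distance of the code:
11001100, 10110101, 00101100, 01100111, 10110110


Comparing all pairs, minimum distance: 2
Can detect 1 errors, correct 0 errors

2


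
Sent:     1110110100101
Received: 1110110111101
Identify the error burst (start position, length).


XOR: 0000000011000

Burst at position 8, length 2


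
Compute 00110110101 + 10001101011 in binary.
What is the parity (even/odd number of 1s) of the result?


00110110101 = 437
10001101011 = 1131
Sum = 1568 = 11000100000
1s count = 3

odd parity (3 ones in 11000100000)


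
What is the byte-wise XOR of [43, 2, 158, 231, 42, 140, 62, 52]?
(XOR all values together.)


XOR chain: 43 ^ 2 ^ 158 ^ 231 ^ 42 ^ 140 ^ 62 ^ 52 = 252

252


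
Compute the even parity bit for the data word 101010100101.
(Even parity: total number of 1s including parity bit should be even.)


Number of 1s in data: 6
Parity bit: 0

0


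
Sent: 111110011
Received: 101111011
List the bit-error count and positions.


XOR: 010001000

2 error(s) at position(s): 1, 5


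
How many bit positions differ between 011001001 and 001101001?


XOR: 010100000
Count of 1s: 2

2


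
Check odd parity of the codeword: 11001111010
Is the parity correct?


Number of 1s: 7

Yes, parity is correct (7 ones)


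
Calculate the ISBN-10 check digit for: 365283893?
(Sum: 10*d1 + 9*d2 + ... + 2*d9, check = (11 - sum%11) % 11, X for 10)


Weighted sum: 266
266 mod 11 = 2

Check digit: 9


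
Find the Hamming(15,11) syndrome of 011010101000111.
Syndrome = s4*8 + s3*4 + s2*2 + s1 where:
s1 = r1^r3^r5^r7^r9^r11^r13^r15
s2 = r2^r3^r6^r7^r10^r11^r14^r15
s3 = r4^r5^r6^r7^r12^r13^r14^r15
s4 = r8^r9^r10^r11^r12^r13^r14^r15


s1=0, s2=1, s3=1, s4=0

Syndrome = 6 (error at position 6)


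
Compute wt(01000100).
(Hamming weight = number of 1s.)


Counting 1s in 01000100

2


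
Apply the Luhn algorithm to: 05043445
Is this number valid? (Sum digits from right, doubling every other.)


Luhn sum = 32
32 mod 10 = 2

Invalid (Luhn sum mod 10 = 2)


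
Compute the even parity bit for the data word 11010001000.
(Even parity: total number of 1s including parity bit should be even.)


Number of 1s in data: 4
Parity bit: 0

0


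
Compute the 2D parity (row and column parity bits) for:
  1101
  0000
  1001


Row parities: 100
Column parities: 0100

Row P: 100, Col P: 0100, Corner: 1


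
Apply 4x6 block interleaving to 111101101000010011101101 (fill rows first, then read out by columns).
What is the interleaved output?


Matrix:
  111101
  101000
  010011
  101101
Read columns: 110110101101100100101011

110110101101100100101011


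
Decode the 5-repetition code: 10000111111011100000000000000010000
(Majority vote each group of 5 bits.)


Groups: 10000, 11111, 10111, 00000, 00000, 00000, 10000
Majority votes: 0110000

0110000


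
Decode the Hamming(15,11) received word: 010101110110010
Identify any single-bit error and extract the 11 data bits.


Syndrome = 0: no error detected

Data: 00110110010 (no errors)


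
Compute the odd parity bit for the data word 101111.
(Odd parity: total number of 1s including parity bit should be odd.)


Number of 1s in data: 5
Parity bit: 0

0


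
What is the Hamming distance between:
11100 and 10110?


XOR: 01010
Count of 1s: 2

2


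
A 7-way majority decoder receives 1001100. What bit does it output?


Ones: 3 out of 7
Threshold: 4

0 (3/7 voted 1)


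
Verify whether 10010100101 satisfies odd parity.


Number of 1s: 5

Yes, parity is correct (5 ones)


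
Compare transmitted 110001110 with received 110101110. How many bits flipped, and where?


XOR: 000100000

1 error(s) at position(s): 3


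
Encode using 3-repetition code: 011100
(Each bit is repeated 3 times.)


Each bit -> 3 copies

000111111111000000


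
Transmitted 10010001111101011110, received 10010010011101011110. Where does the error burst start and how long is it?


XOR: 00000011100000000000

Burst at position 6, length 3


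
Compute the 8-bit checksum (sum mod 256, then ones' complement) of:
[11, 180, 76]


Sum = 267 mod 256 = 11
Complement = 244

244


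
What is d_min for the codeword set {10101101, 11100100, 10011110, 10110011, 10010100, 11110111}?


Comparing all pairs, minimum distance: 2
Can detect 1 errors, correct 0 errors

2


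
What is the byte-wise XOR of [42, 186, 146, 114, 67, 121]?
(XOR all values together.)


XOR chain: 42 ^ 186 ^ 146 ^ 114 ^ 67 ^ 121 = 74

74


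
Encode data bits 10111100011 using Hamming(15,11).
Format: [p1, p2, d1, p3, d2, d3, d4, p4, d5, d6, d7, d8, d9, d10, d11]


Parity bits: p1=0, p2=0, p3=0, p4=0

001001101100011


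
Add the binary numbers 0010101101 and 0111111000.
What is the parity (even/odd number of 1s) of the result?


0010101101 = 173
0111111000 = 504
Sum = 677 = 1010100101
1s count = 5

odd parity (5 ones in 1010100101)


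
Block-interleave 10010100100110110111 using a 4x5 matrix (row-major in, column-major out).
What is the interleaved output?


Matrix:
  10010
  10010
  01101
  10111
Read columns: 11010010001111010011

11010010001111010011


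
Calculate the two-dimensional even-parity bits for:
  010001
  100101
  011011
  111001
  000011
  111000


Row parities: 010001
Column parities: 101101

Row P: 010001, Col P: 101101, Corner: 0


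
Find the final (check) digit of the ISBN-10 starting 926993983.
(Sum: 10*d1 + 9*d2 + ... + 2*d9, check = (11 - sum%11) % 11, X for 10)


Weighted sum: 354
354 mod 11 = 2

Check digit: 9


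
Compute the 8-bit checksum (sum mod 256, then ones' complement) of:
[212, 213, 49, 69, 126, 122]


Sum = 791 mod 256 = 23
Complement = 232

232


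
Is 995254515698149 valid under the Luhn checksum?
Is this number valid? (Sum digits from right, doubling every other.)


Luhn sum = 89
89 mod 10 = 9

Invalid (Luhn sum mod 10 = 9)


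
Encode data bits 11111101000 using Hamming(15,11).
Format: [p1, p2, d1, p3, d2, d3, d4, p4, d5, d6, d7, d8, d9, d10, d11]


Parity bits: p1=0, p2=0, p3=0, p4=1

001011111101000


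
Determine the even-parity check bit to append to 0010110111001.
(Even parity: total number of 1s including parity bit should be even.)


Number of 1s in data: 7
Parity bit: 1

1


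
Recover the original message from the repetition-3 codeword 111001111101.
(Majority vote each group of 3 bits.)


Groups: 111, 001, 111, 101
Majority votes: 1011

1011


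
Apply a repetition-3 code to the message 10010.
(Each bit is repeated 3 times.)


Each bit -> 3 copies

111000000111000


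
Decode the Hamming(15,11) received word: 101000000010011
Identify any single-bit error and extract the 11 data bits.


Syndrome = 8: error at position 8

Data: 10000010011 (corrected bit 8)


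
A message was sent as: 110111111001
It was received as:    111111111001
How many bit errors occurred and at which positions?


XOR: 001000000000

1 error(s) at position(s): 2


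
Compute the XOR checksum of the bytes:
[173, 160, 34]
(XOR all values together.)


XOR chain: 173 ^ 160 ^ 34 = 47

47


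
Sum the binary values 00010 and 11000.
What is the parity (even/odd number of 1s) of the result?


00010 = 2
11000 = 24
Sum = 26 = 11010
1s count = 3

odd parity (3 ones in 11010)


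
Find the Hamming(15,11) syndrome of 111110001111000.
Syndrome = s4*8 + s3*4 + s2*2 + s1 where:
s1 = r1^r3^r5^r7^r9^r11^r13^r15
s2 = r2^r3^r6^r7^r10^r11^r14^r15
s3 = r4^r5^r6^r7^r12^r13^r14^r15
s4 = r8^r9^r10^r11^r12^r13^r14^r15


s1=1, s2=0, s3=1, s4=0

Syndrome = 5 (error at position 5)


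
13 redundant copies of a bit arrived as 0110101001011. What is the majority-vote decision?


Ones: 7 out of 13
Threshold: 7

1 (7/13 voted 1)


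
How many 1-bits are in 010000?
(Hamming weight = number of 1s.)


Counting 1s in 010000

1


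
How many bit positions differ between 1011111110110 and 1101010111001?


XOR: 0110101001111
Count of 1s: 8

8


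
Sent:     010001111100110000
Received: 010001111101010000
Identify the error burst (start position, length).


XOR: 000000000001100000

Burst at position 11, length 2


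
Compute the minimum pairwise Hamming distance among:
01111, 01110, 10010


Comparing all pairs, minimum distance: 1
Can detect 0 errors, correct 0 errors

1


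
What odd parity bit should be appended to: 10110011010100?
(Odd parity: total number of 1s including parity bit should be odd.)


Number of 1s in data: 7
Parity bit: 0

0


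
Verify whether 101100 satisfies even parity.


Number of 1s: 3

No, parity error (3 ones)


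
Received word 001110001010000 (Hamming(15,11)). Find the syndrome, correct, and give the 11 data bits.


Syndrome = 0: no error detected

Data: 11001010000 (no errors)


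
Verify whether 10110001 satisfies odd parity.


Number of 1s: 4

No, parity error (4 ones)


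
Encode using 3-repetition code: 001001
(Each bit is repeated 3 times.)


Each bit -> 3 copies

000000111000000111


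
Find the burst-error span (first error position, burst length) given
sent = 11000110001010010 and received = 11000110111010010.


XOR: 00000000110000000

Burst at position 8, length 2


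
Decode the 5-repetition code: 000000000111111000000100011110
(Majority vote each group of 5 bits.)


Groups: 00000, 00001, 11111, 00000, 01000, 11110
Majority votes: 001001

001001


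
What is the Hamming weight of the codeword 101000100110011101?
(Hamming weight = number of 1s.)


Counting 1s in 101000100110011101

9


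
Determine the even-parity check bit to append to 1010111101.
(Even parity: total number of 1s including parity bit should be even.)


Number of 1s in data: 7
Parity bit: 1

1


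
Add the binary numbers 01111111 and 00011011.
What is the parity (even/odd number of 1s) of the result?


01111111 = 127
00011011 = 27
Sum = 154 = 10011010
1s count = 4

even parity (4 ones in 10011010)


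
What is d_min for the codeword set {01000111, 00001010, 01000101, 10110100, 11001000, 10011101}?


Comparing all pairs, minimum distance: 1
Can detect 0 errors, correct 0 errors

1


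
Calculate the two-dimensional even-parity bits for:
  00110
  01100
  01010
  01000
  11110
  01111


Row parities: 000100
Column parities: 11001

Row P: 000100, Col P: 11001, Corner: 1


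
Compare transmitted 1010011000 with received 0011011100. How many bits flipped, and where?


XOR: 1001000100

3 error(s) at position(s): 0, 3, 7


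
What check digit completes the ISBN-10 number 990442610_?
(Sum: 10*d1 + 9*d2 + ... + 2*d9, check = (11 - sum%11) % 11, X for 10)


Weighted sum: 260
260 mod 11 = 7

Check digit: 4


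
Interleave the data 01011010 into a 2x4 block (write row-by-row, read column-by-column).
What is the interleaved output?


Matrix:
  0101
  1010
Read columns: 01100110

01100110


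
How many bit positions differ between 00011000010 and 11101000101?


XOR: 11110000111
Count of 1s: 7

7


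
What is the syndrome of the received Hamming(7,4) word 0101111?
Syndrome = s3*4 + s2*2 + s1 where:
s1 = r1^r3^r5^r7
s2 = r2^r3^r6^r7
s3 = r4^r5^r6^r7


s1=0, s2=1, s3=0

Syndrome = 2 (error at position 2)


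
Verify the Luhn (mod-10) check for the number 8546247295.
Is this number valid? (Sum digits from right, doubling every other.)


Luhn sum = 55
55 mod 10 = 5

Invalid (Luhn sum mod 10 = 5)


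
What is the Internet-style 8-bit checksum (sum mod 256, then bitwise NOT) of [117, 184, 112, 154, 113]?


Sum = 680 mod 256 = 168
Complement = 87

87


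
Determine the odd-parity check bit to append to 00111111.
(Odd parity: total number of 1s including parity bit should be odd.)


Number of 1s in data: 6
Parity bit: 1

1


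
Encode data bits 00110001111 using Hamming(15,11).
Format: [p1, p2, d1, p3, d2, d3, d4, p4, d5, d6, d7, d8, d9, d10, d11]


Parity bits: p1=1, p2=0, p3=0, p4=0

100001100001111


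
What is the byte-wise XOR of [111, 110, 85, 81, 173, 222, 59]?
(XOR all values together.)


XOR chain: 111 ^ 110 ^ 85 ^ 81 ^ 173 ^ 222 ^ 59 = 77

77


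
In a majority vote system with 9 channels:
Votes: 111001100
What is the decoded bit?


Ones: 5 out of 9
Threshold: 5

1 (5/9 voted 1)


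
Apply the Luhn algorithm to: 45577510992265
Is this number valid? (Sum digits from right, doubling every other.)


Luhn sum = 65
65 mod 10 = 5

Invalid (Luhn sum mod 10 = 5)


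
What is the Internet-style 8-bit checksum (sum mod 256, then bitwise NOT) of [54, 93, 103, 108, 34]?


Sum = 392 mod 256 = 136
Complement = 119

119


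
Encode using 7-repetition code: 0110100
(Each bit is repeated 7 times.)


Each bit -> 7 copies

0000000111111111111110000000111111100000000000000


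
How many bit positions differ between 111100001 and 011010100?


XOR: 100110101
Count of 1s: 5

5


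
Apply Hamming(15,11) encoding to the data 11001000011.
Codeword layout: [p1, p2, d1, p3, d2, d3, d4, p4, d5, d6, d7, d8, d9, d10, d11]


Parity bits: p1=0, p2=1, p3=1, p4=1

011110011000011


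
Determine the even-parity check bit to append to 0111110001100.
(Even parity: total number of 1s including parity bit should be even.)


Number of 1s in data: 7
Parity bit: 1

1


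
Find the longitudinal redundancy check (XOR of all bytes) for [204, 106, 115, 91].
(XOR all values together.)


XOR chain: 204 ^ 106 ^ 115 ^ 91 = 142

142


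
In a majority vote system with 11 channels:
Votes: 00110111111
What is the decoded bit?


Ones: 8 out of 11
Threshold: 6

1 (8/11 voted 1)


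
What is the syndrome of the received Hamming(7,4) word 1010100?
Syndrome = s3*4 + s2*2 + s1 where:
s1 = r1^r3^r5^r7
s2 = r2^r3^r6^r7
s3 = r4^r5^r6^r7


s1=1, s2=1, s3=1

Syndrome = 7 (error at position 7)


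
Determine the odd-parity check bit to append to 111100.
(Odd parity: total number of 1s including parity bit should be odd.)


Number of 1s in data: 4
Parity bit: 1

1


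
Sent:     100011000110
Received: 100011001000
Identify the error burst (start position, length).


XOR: 000000001110

Burst at position 8, length 3


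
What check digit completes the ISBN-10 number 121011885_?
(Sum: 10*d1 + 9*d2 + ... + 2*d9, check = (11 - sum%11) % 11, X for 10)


Weighted sum: 113
113 mod 11 = 3

Check digit: 8


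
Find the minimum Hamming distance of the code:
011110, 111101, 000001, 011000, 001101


Comparing all pairs, minimum distance: 2
Can detect 1 errors, correct 0 errors

2


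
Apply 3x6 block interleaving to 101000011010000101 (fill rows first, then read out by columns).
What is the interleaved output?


Matrix:
  101000
  011010
  000101
Read columns: 100010110001010001

100010110001010001


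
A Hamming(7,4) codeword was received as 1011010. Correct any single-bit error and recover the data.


Syndrome = 0: no error detected

Data: 1010 (no errors)


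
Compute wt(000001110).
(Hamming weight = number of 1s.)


Counting 1s in 000001110

3


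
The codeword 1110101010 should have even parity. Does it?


Number of 1s: 6

Yes, parity is correct (6 ones)


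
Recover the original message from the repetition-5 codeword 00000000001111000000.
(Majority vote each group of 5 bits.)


Groups: 00000, 00000, 11110, 00000
Majority votes: 0010

0010


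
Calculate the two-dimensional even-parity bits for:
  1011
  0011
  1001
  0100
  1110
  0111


Row parities: 100111
Column parities: 1100

Row P: 100111, Col P: 1100, Corner: 0


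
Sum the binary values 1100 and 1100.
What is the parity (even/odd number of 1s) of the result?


1100 = 12
1100 = 12
Sum = 24 = 11000
1s count = 2

even parity (2 ones in 11000)


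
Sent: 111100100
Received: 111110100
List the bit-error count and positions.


XOR: 000010000

1 error(s) at position(s): 4


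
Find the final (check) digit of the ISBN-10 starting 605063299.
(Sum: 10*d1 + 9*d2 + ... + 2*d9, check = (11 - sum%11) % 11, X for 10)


Weighted sum: 204
204 mod 11 = 6

Check digit: 5


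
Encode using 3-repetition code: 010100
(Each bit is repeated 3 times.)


Each bit -> 3 copies

000111000111000000


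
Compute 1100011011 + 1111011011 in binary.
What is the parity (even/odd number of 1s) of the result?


1100011011 = 795
1111011011 = 987
Sum = 1782 = 11011110110
1s count = 8

even parity (8 ones in 11011110110)


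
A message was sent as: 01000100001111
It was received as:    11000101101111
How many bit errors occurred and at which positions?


XOR: 10000001100000

3 error(s) at position(s): 0, 7, 8


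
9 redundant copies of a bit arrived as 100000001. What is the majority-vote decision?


Ones: 2 out of 9
Threshold: 5

0 (2/9 voted 1)


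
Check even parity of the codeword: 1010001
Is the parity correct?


Number of 1s: 3

No, parity error (3 ones)


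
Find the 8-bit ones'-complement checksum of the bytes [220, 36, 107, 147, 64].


Sum = 574 mod 256 = 62
Complement = 193

193


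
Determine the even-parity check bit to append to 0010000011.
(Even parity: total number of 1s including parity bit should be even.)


Number of 1s in data: 3
Parity bit: 1

1


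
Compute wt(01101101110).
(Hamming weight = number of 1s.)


Counting 1s in 01101101110

7


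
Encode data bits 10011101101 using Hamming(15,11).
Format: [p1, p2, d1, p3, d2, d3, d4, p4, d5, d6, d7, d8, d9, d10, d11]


Parity bits: p1=1, p2=0, p3=0, p4=1

101000111101101


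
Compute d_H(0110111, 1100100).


XOR: 1010011
Count of 1s: 4

4


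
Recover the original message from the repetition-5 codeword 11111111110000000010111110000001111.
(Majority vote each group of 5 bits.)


Groups: 11111, 11111, 00000, 00010, 11111, 00000, 01111
Majority votes: 1100101

1100101


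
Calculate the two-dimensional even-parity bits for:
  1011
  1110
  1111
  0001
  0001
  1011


Row parities: 110111
Column parities: 0001

Row P: 110111, Col P: 0001, Corner: 1


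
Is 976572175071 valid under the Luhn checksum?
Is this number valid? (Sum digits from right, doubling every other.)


Luhn sum = 47
47 mod 10 = 7

Invalid (Luhn sum mod 10 = 7)


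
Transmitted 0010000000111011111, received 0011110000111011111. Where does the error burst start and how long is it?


XOR: 0001110000000000000

Burst at position 3, length 3


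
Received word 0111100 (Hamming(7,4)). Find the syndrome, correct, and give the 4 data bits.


Syndrome = 0: no error detected

Data: 1100 (no errors)


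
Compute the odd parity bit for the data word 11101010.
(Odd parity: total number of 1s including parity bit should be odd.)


Number of 1s in data: 5
Parity bit: 0

0


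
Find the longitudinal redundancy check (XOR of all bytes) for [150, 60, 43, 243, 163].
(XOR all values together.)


XOR chain: 150 ^ 60 ^ 43 ^ 243 ^ 163 = 209

209


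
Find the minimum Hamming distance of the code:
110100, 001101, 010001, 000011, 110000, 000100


Comparing all pairs, minimum distance: 1
Can detect 0 errors, correct 0 errors

1


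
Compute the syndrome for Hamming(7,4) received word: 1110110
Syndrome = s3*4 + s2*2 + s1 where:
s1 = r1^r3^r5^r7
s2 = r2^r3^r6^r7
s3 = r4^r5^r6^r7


s1=1, s2=1, s3=0

Syndrome = 3 (error at position 3)


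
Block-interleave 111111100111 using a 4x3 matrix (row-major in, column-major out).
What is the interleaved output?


Matrix:
  111
  111
  100
  111
Read columns: 111111011101

111111011101


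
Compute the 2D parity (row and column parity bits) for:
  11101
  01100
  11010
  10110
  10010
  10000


Row parities: 001101
Column parities: 11111

Row P: 001101, Col P: 11111, Corner: 1


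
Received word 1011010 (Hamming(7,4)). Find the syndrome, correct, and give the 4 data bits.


Syndrome = 0: no error detected

Data: 1010 (no errors)


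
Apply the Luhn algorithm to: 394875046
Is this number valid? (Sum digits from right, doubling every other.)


Luhn sum = 45
45 mod 10 = 5

Invalid (Luhn sum mod 10 = 5)


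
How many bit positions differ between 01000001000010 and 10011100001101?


XOR: 11011101001111
Count of 1s: 10

10


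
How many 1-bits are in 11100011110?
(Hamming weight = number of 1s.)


Counting 1s in 11100011110

7


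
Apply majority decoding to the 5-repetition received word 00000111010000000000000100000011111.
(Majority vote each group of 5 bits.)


Groups: 00000, 11101, 00000, 00000, 00010, 00000, 11111
Majority votes: 0100001

0100001


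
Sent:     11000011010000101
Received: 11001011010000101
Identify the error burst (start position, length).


XOR: 00001000000000000

Burst at position 4, length 1


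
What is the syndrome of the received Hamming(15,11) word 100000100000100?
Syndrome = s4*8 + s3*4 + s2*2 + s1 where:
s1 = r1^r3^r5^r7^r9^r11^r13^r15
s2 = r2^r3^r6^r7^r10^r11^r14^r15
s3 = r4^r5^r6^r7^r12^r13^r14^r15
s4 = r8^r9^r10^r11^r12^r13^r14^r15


s1=1, s2=1, s3=0, s4=1

Syndrome = 11 (error at position 11)


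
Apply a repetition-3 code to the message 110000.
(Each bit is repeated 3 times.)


Each bit -> 3 copies

111111000000000000


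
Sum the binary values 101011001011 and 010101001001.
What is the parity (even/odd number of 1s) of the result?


101011001011 = 2763
010101001001 = 1353
Sum = 4116 = 1000000010100
1s count = 3

odd parity (3 ones in 1000000010100)


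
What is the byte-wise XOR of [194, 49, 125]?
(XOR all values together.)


XOR chain: 194 ^ 49 ^ 125 = 142

142


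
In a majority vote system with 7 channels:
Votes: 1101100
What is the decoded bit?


Ones: 4 out of 7
Threshold: 4

1 (4/7 voted 1)


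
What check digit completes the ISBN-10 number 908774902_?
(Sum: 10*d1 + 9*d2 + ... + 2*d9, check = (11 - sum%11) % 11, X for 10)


Weighted sum: 305
305 mod 11 = 8

Check digit: 3


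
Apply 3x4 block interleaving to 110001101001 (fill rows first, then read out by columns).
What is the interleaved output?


Matrix:
  1100
  0110
  1001
Read columns: 101110010001

101110010001


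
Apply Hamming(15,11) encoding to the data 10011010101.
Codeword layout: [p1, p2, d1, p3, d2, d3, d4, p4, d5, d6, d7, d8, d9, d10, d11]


Parity bits: p1=0, p2=0, p3=1, p4=0

001100101010101


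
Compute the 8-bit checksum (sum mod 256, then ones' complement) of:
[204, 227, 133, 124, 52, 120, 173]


Sum = 1033 mod 256 = 9
Complement = 246

246


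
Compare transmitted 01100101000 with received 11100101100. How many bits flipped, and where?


XOR: 10000000100

2 error(s) at position(s): 0, 8


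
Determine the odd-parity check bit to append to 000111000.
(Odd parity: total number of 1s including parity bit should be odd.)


Number of 1s in data: 3
Parity bit: 0

0


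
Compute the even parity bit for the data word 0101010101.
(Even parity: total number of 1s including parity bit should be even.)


Number of 1s in data: 5
Parity bit: 1

1


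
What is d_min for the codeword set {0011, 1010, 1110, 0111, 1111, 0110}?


Comparing all pairs, minimum distance: 1
Can detect 0 errors, correct 0 errors

1


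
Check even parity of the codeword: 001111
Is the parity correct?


Number of 1s: 4

Yes, parity is correct (4 ones)


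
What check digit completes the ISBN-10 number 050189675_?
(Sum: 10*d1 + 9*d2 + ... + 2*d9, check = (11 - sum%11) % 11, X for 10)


Weighted sum: 200
200 mod 11 = 2

Check digit: 9


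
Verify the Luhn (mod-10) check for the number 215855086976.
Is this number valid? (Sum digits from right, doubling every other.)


Luhn sum = 51
51 mod 10 = 1

Invalid (Luhn sum mod 10 = 1)


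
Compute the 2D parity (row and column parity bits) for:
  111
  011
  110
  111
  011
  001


Row parities: 100101
Column parities: 111

Row P: 100101, Col P: 111, Corner: 1


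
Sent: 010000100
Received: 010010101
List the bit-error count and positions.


XOR: 000010001

2 error(s) at position(s): 4, 8


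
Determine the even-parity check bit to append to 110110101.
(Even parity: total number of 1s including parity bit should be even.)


Number of 1s in data: 6
Parity bit: 0

0


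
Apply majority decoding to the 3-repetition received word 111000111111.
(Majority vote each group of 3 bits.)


Groups: 111, 000, 111, 111
Majority votes: 1011

1011


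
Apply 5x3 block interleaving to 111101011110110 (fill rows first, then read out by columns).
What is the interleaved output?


Matrix:
  111
  101
  011
  110
  110
Read columns: 110111011111100

110111011111100


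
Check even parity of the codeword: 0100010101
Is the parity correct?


Number of 1s: 4

Yes, parity is correct (4 ones)


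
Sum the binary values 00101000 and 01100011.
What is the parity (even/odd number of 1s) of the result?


00101000 = 40
01100011 = 99
Sum = 139 = 10001011
1s count = 4

even parity (4 ones in 10001011)


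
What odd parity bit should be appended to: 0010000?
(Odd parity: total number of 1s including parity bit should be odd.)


Number of 1s in data: 1
Parity bit: 0

0


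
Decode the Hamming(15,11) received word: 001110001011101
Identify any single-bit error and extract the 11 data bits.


Syndrome = 14: error at position 14

Data: 11001011111 (corrected bit 14)


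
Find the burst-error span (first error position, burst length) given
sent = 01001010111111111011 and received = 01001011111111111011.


XOR: 00000001000000000000

Burst at position 7, length 1


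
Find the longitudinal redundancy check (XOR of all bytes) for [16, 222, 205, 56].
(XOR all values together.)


XOR chain: 16 ^ 222 ^ 205 ^ 56 = 59

59


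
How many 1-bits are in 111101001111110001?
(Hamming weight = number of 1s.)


Counting 1s in 111101001111110001

12


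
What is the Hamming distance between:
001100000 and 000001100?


XOR: 001101100
Count of 1s: 4

4


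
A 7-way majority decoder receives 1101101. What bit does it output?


Ones: 5 out of 7
Threshold: 4

1 (5/7 voted 1)


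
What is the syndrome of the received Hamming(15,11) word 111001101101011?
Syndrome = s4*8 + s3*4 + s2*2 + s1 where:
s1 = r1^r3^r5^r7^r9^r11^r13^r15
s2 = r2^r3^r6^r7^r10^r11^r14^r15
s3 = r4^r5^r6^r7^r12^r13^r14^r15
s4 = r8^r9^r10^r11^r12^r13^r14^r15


s1=1, s2=1, s3=1, s4=1

Syndrome = 15 (error at position 15)


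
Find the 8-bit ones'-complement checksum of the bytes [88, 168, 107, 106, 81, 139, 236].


Sum = 925 mod 256 = 157
Complement = 98

98


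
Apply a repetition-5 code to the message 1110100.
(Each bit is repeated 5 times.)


Each bit -> 5 copies

11111111111111100000111110000000000


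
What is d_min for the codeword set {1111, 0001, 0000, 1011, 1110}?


Comparing all pairs, minimum distance: 1
Can detect 0 errors, correct 0 errors

1


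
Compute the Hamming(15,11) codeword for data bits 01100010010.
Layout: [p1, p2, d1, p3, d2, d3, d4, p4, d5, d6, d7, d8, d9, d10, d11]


Parity bits: p1=0, p2=1, p3=1, p4=0

010111000010010


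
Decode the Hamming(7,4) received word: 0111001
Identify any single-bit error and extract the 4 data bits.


Syndrome = 2: error at position 2

Data: 1001 (corrected bit 2)


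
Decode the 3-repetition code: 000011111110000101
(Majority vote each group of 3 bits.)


Groups: 000, 011, 111, 110, 000, 101
Majority votes: 011101

011101


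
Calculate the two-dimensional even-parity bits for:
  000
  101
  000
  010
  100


Row parities: 00011
Column parities: 011

Row P: 00011, Col P: 011, Corner: 0


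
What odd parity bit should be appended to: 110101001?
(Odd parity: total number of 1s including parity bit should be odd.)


Number of 1s in data: 5
Parity bit: 0

0
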